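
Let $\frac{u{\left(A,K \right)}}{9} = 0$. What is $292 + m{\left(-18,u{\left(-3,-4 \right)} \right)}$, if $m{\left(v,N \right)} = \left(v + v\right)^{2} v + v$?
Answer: $-23054$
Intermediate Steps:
$u{\left(A,K \right)} = 0$ ($u{\left(A,K \right)} = 9 \cdot 0 = 0$)
$m{\left(v,N \right)} = v + 4 v^{3}$ ($m{\left(v,N \right)} = \left(2 v\right)^{2} v + v = 4 v^{2} v + v = 4 v^{3} + v = v + 4 v^{3}$)
$292 + m{\left(-18,u{\left(-3,-4 \right)} \right)} = 292 + \left(-18 + 4 \left(-18\right)^{3}\right) = 292 + \left(-18 + 4 \left(-5832\right)\right) = 292 - 23346 = -23054$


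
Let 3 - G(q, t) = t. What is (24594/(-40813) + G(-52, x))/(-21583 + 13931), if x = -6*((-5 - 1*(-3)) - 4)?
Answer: 1371423/312301076 ≈ 0.0043913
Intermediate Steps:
x = 36 (x = -6*((-5 + 3) - 4) = -6*(-2 - 4) = -6*(-6) = 36)
G(q, t) = 3 - t
(24594/(-40813) + G(-52, x))/(-21583 + 13931) = (24594/(-40813) + (3 - 1*36))/(-21583 + 13931) = (24594*(-1/40813) + (3 - 36))/(-7652) = (-24594/40813 - 33)*(-1/7652) = -1371423/40813*(-1/7652) = 1371423/312301076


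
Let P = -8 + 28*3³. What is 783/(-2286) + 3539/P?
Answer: 416915/94996 ≈ 4.3888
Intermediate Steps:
P = 748 (P = -8 + 28*27 = -8 + 756 = 748)
783/(-2286) + 3539/P = 783/(-2286) + 3539/748 = 783*(-1/2286) + 3539*(1/748) = -87/254 + 3539/748 = 416915/94996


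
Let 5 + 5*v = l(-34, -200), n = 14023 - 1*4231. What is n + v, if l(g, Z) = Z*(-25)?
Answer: 10791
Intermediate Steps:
n = 9792 (n = 14023 - 4231 = 9792)
l(g, Z) = -25*Z
v = 999 (v = -1 + (-25*(-200))/5 = -1 + (⅕)*5000 = -1 + 1000 = 999)
n + v = 9792 + 999 = 10791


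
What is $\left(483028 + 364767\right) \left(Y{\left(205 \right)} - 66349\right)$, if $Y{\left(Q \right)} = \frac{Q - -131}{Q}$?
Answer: $- \frac{2306207396831}{41} \approx -5.6249 \cdot 10^{10}$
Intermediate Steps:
$Y{\left(Q \right)} = \frac{131 + Q}{Q}$ ($Y{\left(Q \right)} = \frac{Q + 131}{Q} = \frac{131 + Q}{Q}$)
$\left(483028 + 364767\right) \left(Y{\left(205 \right)} - 66349\right) = \left(483028 + 364767\right) \left(\frac{131 + 205}{205} - 66349\right) = 847795 \left(\frac{1}{205} \cdot 336 - 66349\right) = 847795 \left(\frac{336}{205} - 66349\right) = 847795 \left(- \frac{13601209}{205}\right) = - \frac{2306207396831}{41}$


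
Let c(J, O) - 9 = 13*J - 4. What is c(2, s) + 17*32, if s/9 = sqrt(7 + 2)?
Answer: 575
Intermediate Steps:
s = 27 (s = 9*sqrt(7 + 2) = 9*sqrt(9) = 9*3 = 27)
c(J, O) = 5 + 13*J (c(J, O) = 9 + (13*J - 4) = 9 + (-4 + 13*J) = 5 + 13*J)
c(2, s) + 17*32 = (5 + 13*2) + 17*32 = (5 + 26) + 544 = 31 + 544 = 575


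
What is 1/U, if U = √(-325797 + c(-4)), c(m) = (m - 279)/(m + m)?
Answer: -2*I*√5212186/2606093 ≈ -0.0017521*I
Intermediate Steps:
c(m) = (-279 + m)/(2*m) (c(m) = (-279 + m)/((2*m)) = (-279 + m)*(1/(2*m)) = (-279 + m)/(2*m))
U = I*√5212186/4 (U = √(-325797 + (½)*(-279 - 4)/(-4)) = √(-325797 + (½)*(-¼)*(-283)) = √(-325797 + 283/8) = √(-2606093/8) = I*√5212186/4 ≈ 570.75*I)
1/U = 1/(I*√5212186/4) = -2*I*√5212186/2606093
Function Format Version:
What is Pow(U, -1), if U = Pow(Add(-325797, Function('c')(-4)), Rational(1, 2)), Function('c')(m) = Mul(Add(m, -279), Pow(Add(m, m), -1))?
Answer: Mul(Rational(-2, 2606093), I, Pow(5212186, Rational(1, 2))) ≈ Mul(-0.0017521, I)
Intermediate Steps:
Function('c')(m) = Mul(Rational(1, 2), Pow(m, -1), Add(-279, m)) (Function('c')(m) = Mul(Add(-279, m), Pow(Mul(2, m), -1)) = Mul(Add(-279, m), Mul(Rational(1, 2), Pow(m, -1))) = Mul(Rational(1, 2), Pow(m, -1), Add(-279, m)))
U = Mul(Rational(1, 4), I, Pow(5212186, Rational(1, 2))) (U = Pow(Add(-325797, Mul(Rational(1, 2), Pow(-4, -1), Add(-279, -4))), Rational(1, 2)) = Pow(Add(-325797, Mul(Rational(1, 2), Rational(-1, 4), -283)), Rational(1, 2)) = Pow(Add(-325797, Rational(283, 8)), Rational(1, 2)) = Pow(Rational(-2606093, 8), Rational(1, 2)) = Mul(Rational(1, 4), I, Pow(5212186, Rational(1, 2))) ≈ Mul(570.75, I))
Pow(U, -1) = Pow(Mul(Rational(1, 4), I, Pow(5212186, Rational(1, 2))), -1) = Mul(Rational(-2, 2606093), I, Pow(5212186, Rational(1, 2)))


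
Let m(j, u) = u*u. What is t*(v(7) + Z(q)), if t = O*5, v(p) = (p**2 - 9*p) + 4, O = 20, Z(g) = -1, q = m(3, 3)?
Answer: -1100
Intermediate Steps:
m(j, u) = u**2
q = 9 (q = 3**2 = 9)
v(p) = 4 + p**2 - 9*p
t = 100 (t = 20*5 = 100)
t*(v(7) + Z(q)) = 100*((4 + 7**2 - 9*7) - 1) = 100*((4 + 49 - 63) - 1) = 100*(-10 - 1) = 100*(-11) = -1100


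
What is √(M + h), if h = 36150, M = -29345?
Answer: √6805 ≈ 82.492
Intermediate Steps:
√(M + h) = √(-29345 + 36150) = √6805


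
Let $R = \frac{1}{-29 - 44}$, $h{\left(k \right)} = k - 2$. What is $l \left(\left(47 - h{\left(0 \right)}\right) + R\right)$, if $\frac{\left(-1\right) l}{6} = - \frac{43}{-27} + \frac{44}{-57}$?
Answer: $- \frac{1003664}{4161} \approx -241.21$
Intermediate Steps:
$h{\left(k \right)} = -2 + k$ ($h{\left(k \right)} = k - 2 = -2 + k$)
$R = - \frac{1}{73}$ ($R = \frac{1}{-73} = - \frac{1}{73} \approx -0.013699$)
$l = - \frac{842}{171}$ ($l = - 6 \left(- \frac{43}{-27} + \frac{44}{-57}\right) = - 6 \left(\left(-43\right) \left(- \frac{1}{27}\right) + 44 \left(- \frac{1}{57}\right)\right) = - 6 \left(\frac{43}{27} - \frac{44}{57}\right) = \left(-6\right) \frac{421}{513} = - \frac{842}{171} \approx -4.924$)
$l \left(\left(47 - h{\left(0 \right)}\right) + R\right) = - \frac{842 \left(\left(47 - \left(-2 + 0\right)\right) - \frac{1}{73}\right)}{171} = - \frac{842 \left(\left(47 - -2\right) - \frac{1}{73}\right)}{171} = - \frac{842 \left(\left(47 + 2\right) - \frac{1}{73}\right)}{171} = - \frac{842 \left(49 - \frac{1}{73}\right)}{171} = \left(- \frac{842}{171}\right) \frac{3576}{73} = - \frac{1003664}{4161}$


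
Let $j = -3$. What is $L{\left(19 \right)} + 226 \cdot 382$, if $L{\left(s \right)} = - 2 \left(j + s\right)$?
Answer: $86300$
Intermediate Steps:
$L{\left(s \right)} = 6 - 2 s$ ($L{\left(s \right)} = - 2 \left(-3 + s\right) = 6 - 2 s$)
$L{\left(19 \right)} + 226 \cdot 382 = \left(6 - 38\right) + 226 \cdot 382 = \left(6 - 38\right) + 86332 = -32 + 86332 = 86300$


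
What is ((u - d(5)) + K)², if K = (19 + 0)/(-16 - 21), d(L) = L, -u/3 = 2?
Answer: 181476/1369 ≈ 132.56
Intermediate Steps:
u = -6 (u = -3*2 = -6)
K = -19/37 (K = 19/(-37) = 19*(-1/37) = -19/37 ≈ -0.51351)
((u - d(5)) + K)² = ((-6 - 1*5) - 19/37)² = ((-6 - 5) - 19/37)² = (-11 - 19/37)² = (-426/37)² = 181476/1369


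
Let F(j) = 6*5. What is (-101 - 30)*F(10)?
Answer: -3930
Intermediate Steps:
F(j) = 30
(-101 - 30)*F(10) = (-101 - 30)*30 = -131*30 = -3930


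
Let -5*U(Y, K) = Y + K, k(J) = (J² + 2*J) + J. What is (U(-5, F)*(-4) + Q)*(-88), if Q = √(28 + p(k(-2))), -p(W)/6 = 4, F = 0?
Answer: 176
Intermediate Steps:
k(J) = J² + 3*J
p(W) = -24 (p(W) = -6*4 = -24)
U(Y, K) = -K/5 - Y/5 (U(Y, K) = -(Y + K)/5 = -(K + Y)/5 = -K/5 - Y/5)
Q = 2 (Q = √(28 - 24) = √4 = 2)
(U(-5, F)*(-4) + Q)*(-88) = ((-⅕*0 - ⅕*(-5))*(-4) + 2)*(-88) = ((0 + 1)*(-4) + 2)*(-88) = (1*(-4) + 2)*(-88) = (-4 + 2)*(-88) = -2*(-88) = 176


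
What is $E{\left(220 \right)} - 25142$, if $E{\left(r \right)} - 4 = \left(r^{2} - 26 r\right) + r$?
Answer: $17762$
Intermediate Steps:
$E{\left(r \right)} = 4 + r^{2} - 25 r$ ($E{\left(r \right)} = 4 + \left(\left(r^{2} - 26 r\right) + r\right) = 4 + \left(r^{2} - 25 r\right) = 4 + r^{2} - 25 r$)
$E{\left(220 \right)} - 25142 = \left(4 + 220^{2} - 5500\right) - 25142 = \left(4 + 48400 - 5500\right) - 25142 = 42904 - 25142 = 17762$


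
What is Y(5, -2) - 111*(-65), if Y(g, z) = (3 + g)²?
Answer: 7279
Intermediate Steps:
Y(5, -2) - 111*(-65) = (3 + 5)² - 111*(-65) = 8² + 7215 = 64 + 7215 = 7279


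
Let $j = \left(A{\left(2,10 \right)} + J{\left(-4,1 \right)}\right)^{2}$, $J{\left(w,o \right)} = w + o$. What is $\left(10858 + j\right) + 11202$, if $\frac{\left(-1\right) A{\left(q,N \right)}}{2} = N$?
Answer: $22589$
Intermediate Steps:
$J{\left(w,o \right)} = o + w$
$A{\left(q,N \right)} = - 2 N$
$j = 529$ ($j = \left(\left(-2\right) 10 + \left(1 - 4\right)\right)^{2} = \left(-20 - 3\right)^{2} = \left(-23\right)^{2} = 529$)
$\left(10858 + j\right) + 11202 = \left(10858 + 529\right) + 11202 = 11387 + 11202 = 22589$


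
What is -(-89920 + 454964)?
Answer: -365044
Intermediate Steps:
-(-89920 + 454964) = -1*365044 = -365044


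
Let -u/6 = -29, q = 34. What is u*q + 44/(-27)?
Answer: 159688/27 ≈ 5914.4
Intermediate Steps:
u = 174 (u = -6*(-29) = 174)
u*q + 44/(-27) = 174*34 + 44/(-27) = 5916 + 44*(-1/27) = 5916 - 44/27 = 159688/27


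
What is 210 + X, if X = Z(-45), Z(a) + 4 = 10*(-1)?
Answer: 196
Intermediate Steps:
Z(a) = -14 (Z(a) = -4 + 10*(-1) = -4 - 10 = -14)
X = -14
210 + X = 210 - 14 = 196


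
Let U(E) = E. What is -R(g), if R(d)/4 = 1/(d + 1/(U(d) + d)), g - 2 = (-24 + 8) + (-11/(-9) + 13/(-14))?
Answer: 870408/2990467 ≈ 0.29106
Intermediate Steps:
g = -1727/126 (g = 2 + ((-24 + 8) + (-11/(-9) + 13/(-14))) = 2 + (-16 + (-11*(-1/9) + 13*(-1/14))) = 2 + (-16 + (11/9 - 13/14)) = 2 + (-16 + 37/126) = 2 - 1979/126 = -1727/126 ≈ -13.706)
R(d) = 4/(d + 1/(2*d)) (R(d) = 4/(d + 1/(d + d)) = 4/(d + 1/(2*d)))
-R(g) = -8*(-1727)/(126*(1 + 2*(-1727/126)**2)) = -8*(-1727)/(126*(1 + 2*(2982529/15876))) = -8*(-1727)/(126*(1 + 2982529/7938)) = -8*(-1727)/(126*2990467/7938) = -8*(-1727)*7938/(126*2990467) = -1*(-870408/2990467) = 870408/2990467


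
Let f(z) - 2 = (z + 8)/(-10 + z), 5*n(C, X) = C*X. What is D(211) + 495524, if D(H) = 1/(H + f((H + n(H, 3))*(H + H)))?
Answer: 37766187096171/76214647 ≈ 4.9552e+5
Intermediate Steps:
n(C, X) = C*X/5 (n(C, X) = (C*X)/5 = C*X/5)
f(z) = 2 + (8 + z)/(-10 + z) (f(z) = 2 + (z + 8)/(-10 + z) = 2 + (8 + z)/(-10 + z))
D(H) = 1/(H + 3*(-4 + 16*H**2/5)/(-10 + 16*H**2/5)) (D(H) = 1/(H + 3*(-4 + (H + (1/5)*H*3)*(H + H))/(-10 + (H + (1/5)*H*3)*(H + H))) = 1/(H + 3*(-4 + (H + 3*H/5)*(2*H))/(-10 + (H + 3*H/5)*(2*H))) = 1/(H + 3*(-4 + (8*H/5)*(2*H))/(-10 + (8*H/5)*(2*H))) = 1/(H + 3*(-4 + 16*H**2/5)/(-10 + 16*H**2/5)))
D(211) + 495524 = (-25 + 8*211**2)/(-30 + 24*211**2 + 211*(-25 + 8*211**2)) + 495524 = (-25 + 8*44521)/(-30 + 24*44521 + 211*(-25 + 8*44521)) + 495524 = (-25 + 356168)/(-30 + 1068504 + 211*(-25 + 356168)) + 495524 = 356143/(-30 + 1068504 + 211*356143) + 495524 = 356143/(-30 + 1068504 + 75146173) + 495524 = 356143/76214647 + 495524 = 37766187096171/76214647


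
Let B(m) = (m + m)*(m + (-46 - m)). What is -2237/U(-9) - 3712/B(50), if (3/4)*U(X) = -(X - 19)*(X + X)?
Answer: 1598083/386400 ≈ 4.1358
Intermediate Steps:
B(m) = -92*m (B(m) = (2*m)*(-46) = -92*m)
U(X) = -8*X*(-19 + X)/3 (U(X) = 4*(-(X - 19)*(X + X))/3 = 4*(-(-19 + X)*2*X)/3 = 4*(-2*X*(-19 + X))/3 = -8*X*(-19 + X)/3)
-2237/U(-9) - 3712/B(50) = -2237*(-1/(24*(19 - 1*(-9)))) - 3712/((-92*50)) = -2237*(-1/(24*(19 + 9))) - 3712/(-4600) = -2237/((8/3)*(-9)*28) - 3712*(-1/4600) = -2237/(-672) + 464/575 = -2237*(-1/672) + 464/575 = 2237/672 + 464/575 = 1598083/386400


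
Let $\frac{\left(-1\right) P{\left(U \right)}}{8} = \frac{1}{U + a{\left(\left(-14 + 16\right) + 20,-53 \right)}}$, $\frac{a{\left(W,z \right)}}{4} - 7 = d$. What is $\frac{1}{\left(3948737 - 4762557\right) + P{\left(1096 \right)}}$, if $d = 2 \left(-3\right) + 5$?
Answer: $- \frac{140}{113934801} \approx -1.2288 \cdot 10^{-6}$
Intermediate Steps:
$d = -1$ ($d = -6 + 5 = -1$)
$a{\left(W,z \right)} = 24$ ($a{\left(W,z \right)} = 28 + 4 \left(-1\right) = 28 - 4 = 24$)
$P{\left(U \right)} = - \frac{8}{24 + U}$ ($P{\left(U \right)} = - \frac{8}{U + 24} = - \frac{8}{24 + U}$)
$\frac{1}{\left(3948737 - 4762557\right) + P{\left(1096 \right)}} = \frac{1}{\left(3948737 - 4762557\right) - \frac{8}{24 + 1096}} = \frac{1}{-813820 - \frac{8}{1120}} = \frac{1}{-813820 - \frac{1}{140}} = \frac{1}{- \frac{113934801}{140}} = - \frac{140}{113934801}$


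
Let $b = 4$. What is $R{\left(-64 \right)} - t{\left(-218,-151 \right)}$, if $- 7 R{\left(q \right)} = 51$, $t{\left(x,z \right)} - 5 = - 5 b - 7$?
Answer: $\frac{103}{7} \approx 14.714$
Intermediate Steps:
$t{\left(x,z \right)} = -22$ ($t{\left(x,z \right)} = 5 - 27 = -22$)
$R{\left(q \right)} = - \frac{51}{7}$ ($R{\left(q \right)} = \left(- \frac{1}{7}\right) 51 = - \frac{51}{7}$)
$R{\left(-64 \right)} - t{\left(-218,-151 \right)} = - \frac{51}{7} - -22 = - \frac{51}{7} + 22 = \frac{103}{7}$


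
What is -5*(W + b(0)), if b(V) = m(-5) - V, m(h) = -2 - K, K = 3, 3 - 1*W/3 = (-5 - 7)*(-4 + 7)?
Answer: -560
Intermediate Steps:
W = 117 (W = 9 - 3*(-5 - 7)*(-4 + 7) = 9 - (-36)*3 = 9 - 3*(-36) = 9 + 108 = 117)
m(h) = -5 (m(h) = -2 - 1*3 = -2 - 3 = -5)
b(V) = -5 - V
-5*(W + b(0)) = -5*(117 + (-5 - 1*0)) = -5*(117 + (-5 + 0)) = -5*(117 - 5) = -5*112 = -560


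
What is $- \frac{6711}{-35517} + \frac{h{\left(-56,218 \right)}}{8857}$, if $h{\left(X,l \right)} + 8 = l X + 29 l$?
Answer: $- \frac{49965957}{104858023} \approx -0.47651$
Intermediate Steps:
$h{\left(X,l \right)} = -8 + 29 l + X l$ ($h{\left(X,l \right)} = -8 + \left(l X + 29 l\right) = -8 + \left(X l + 29 l\right) = -8 + \left(29 l + X l\right) = -8 + 29 l + X l$)
$- \frac{6711}{-35517} + \frac{h{\left(-56,218 \right)}}{8857} = - \frac{6711}{-35517} + \frac{-8 + 29 \cdot 218 - 12208}{8857} = \left(-6711\right) \left(- \frac{1}{35517}\right) + \left(-8 + 6322 - 12208\right) \frac{1}{8857} = \frac{2237}{11839} - \frac{5894}{8857} = - \frac{49965957}{104858023}$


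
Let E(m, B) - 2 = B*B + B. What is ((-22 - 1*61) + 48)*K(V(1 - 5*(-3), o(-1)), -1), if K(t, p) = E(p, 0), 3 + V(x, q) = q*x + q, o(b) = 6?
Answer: -70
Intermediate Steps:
E(m, B) = 2 + B + B² (E(m, B) = 2 + (B*B + B) = 2 + (B² + B) = 2 + (B + B²) = 2 + B + B²)
V(x, q) = -3 + q + q*x (V(x, q) = -3 + (q*x + q) = -3 + (q + q*x) = -3 + q + q*x)
K(t, p) = 2 (K(t, p) = 2 + 0 + 0² = 2 + 0 + 0 = 2)
((-22 - 1*61) + 48)*K(V(1 - 5*(-3), o(-1)), -1) = ((-22 - 1*61) + 48)*2 = ((-22 - 61) + 48)*2 = (-83 + 48)*2 = -35*2 = -70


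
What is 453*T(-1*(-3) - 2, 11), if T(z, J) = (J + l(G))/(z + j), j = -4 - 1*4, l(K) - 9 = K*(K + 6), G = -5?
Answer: -6795/7 ≈ -970.71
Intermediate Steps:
l(K) = 9 + K*(6 + K) (l(K) = 9 + K*(K + 6) = 9 + K*(6 + K))
j = -8 (j = -4 - 4 = -8)
T(z, J) = (4 + J)/(-8 + z) (T(z, J) = (J + (9 + (-5)² + 6*(-5)))/(z - 8) = (J + (9 + 25 - 30))/(-8 + z) = (J + 4)/(-8 + z) = (4 + J)/(-8 + z))
453*T(-1*(-3) - 2, 11) = 453*((4 + 11)/(-8 + (-1*(-3) - 2))) = 453*(15/(-8 + (3 - 2))) = 453*(15/(-8 + 1)) = 453*(15/(-7)) = 453*(-⅐*15) = 453*(-15/7) = -6795/7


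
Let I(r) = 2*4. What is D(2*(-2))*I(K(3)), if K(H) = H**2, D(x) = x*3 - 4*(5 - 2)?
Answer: -192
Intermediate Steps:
D(x) = -12 + 3*x (D(x) = 3*x - 4*3 = 3*x - 12 = -12 + 3*x)
I(r) = 8
D(2*(-2))*I(K(3)) = (-12 + 3*(2*(-2)))*8 = (-12 + 3*(-4))*8 = (-12 - 12)*8 = -24*8 = -192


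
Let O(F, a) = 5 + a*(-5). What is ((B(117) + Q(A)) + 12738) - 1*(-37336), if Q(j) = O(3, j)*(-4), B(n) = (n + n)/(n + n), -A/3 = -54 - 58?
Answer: 56775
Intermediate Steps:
O(F, a) = 5 - 5*a
A = 336 (A = -3*(-54 - 58) = -3*(-112) = 336)
B(n) = 1 (B(n) = (2*n)/((2*n)) = (2*n)*(1/(2*n)) = 1)
Q(j) = -20 + 20*j (Q(j) = (5 - 5*j)*(-4) = -20 + 20*j)
((B(117) + Q(A)) + 12738) - 1*(-37336) = ((1 + (-20 + 20*336)) + 12738) - 1*(-37336) = ((1 + (-20 + 6720)) + 12738) + 37336 = ((1 + 6700) + 12738) + 37336 = (6701 + 12738) + 37336 = 19439 + 37336 = 56775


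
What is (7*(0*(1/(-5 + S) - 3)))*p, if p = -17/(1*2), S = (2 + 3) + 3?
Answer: 0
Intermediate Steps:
S = 8 (S = 5 + 3 = 8)
p = -17/2 ≈ -8.5000
(7*(0*(1/(-5 + S) - 3)))*p = (7*(0*(1/(-5 + 8) - 3)))*(-17/2) = (7*(0*(1/3 - 3)))*(-17/2) = (7*(0*(⅓ - 3)))*(-17/2) = (7*(0*(-8/3)))*(-17/2) = (7*0)*(-17/2) = 0*(-17/2) = 0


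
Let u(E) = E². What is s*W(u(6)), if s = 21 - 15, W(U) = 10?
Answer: 60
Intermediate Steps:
s = 6
s*W(u(6)) = 6*10 = 60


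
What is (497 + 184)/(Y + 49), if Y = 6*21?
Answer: 681/175 ≈ 3.8914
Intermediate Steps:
Y = 126
(497 + 184)/(Y + 49) = (497 + 184)/(126 + 49) = 681/175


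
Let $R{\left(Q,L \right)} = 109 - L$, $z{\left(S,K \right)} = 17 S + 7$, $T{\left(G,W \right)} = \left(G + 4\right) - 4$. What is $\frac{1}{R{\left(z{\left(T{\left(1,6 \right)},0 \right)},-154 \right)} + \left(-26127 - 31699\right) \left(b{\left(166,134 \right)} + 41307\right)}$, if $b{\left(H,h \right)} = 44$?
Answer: $- \frac{1}{2391162663} \approx -4.1821 \cdot 10^{-10}$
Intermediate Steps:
$T{\left(G,W \right)} = G$ ($T{\left(G,W \right)} = \left(4 + G\right) - 4 = G$)
$z{\left(S,K \right)} = 7 + 17 S$
$\frac{1}{R{\left(z{\left(T{\left(1,6 \right)},0 \right)},-154 \right)} + \left(-26127 - 31699\right) \left(b{\left(166,134 \right)} + 41307\right)} = \frac{1}{\left(109 - -154\right) + \left(-26127 - 31699\right) \left(44 + 41307\right)} = \frac{1}{\left(109 + 154\right) - 2391162926} = \frac{1}{263 - 2391162926} = \frac{1}{-2391162663} = - \frac{1}{2391162663}$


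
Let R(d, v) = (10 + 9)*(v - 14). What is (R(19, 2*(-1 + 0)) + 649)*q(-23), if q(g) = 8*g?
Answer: -63480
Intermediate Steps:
R(d, v) = -266 + 19*v (R(d, v) = 19*(-14 + v) = -266 + 19*v)
(R(19, 2*(-1 + 0)) + 649)*q(-23) = ((-266 + 19*(2*(-1 + 0))) + 649)*(8*(-23)) = ((-266 + 19*(2*(-1))) + 649)*(-184) = ((-266 + 19*(-2)) + 649)*(-184) = ((-266 - 38) + 649)*(-184) = (-304 + 649)*(-184) = 345*(-184) = -63480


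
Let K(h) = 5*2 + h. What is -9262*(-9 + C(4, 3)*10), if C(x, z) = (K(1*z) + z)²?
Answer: -23627362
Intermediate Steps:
K(h) = 10 + h
C(x, z) = (10 + 2*z)² (C(x, z) = ((10 + 1*z) + z)² = ((10 + z) + z)² = (10 + 2*z)²)
-9262*(-9 + C(4, 3)*10) = -9262*(-9 + (4*(5 + 3)²)*10) = -9262*(-9 + (4*8²)*10) = -9262*(-9 + (4*64)*10) = -9262*(-9 + 256*10) = -9262*(-9 + 2560) = -9262*2551 = -23627362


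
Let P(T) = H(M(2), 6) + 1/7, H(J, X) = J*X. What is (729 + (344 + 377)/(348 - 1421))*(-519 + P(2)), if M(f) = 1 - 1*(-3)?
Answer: -2707102144/7511 ≈ -3.6042e+5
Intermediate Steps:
M(f) = 4 (M(f) = 1 + 3 = 4)
P(T) = 169/7 (P(T) = 4*6 + 1/7 = 24 + ⅐ = 169/7)
(729 + (344 + 377)/(348 - 1421))*(-519 + P(2)) = (729 + (344 + 377)/(348 - 1421))*(-519 + 169/7) = (729 + 721/(-1073))*(-3464/7) = (729 + 721*(-1/1073))*(-3464/7) = (729 - 721/1073)*(-3464/7) = (781496/1073)*(-3464/7) = -2707102144/7511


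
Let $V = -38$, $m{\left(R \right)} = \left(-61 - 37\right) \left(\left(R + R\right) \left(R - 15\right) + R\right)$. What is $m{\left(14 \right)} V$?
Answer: $-52136$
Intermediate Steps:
$m{\left(R \right)} = - 98 R - 196 R \left(-15 + R\right)$ ($m{\left(R \right)} = - 98 \left(2 R \left(-15 + R\right) + R\right) = - 98 \left(R + 2 R \left(-15 + R\right)\right) = - 98 R - 196 R \left(-15 + R\right)$)
$m{\left(14 \right)} V = 98 \cdot 14 \left(29 - 28\right) \left(-38\right) = 98 \cdot 14 \cdot 1 \left(-38\right) = 1372 \left(-38\right) = -52136$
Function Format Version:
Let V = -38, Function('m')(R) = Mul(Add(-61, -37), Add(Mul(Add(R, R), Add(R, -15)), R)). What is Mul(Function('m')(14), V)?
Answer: -52136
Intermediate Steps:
Function('m')(R) = Add(Mul(-98, R), Mul(-196, R, Add(-15, R))) (Function('m')(R) = Mul(-98, Add(Mul(Mul(2, R), Add(-15, R)), R)) = Mul(-98, Add(Mul(2, R, Add(-15, R)), R)) = Mul(-98, Add(R, Mul(2, R, Add(-15, R)))) = Add(Mul(-98, R), Mul(-196, R, Add(-15, R))))
Mul(Function('m')(14), V) = Mul(Mul(98, 14, Add(29, Mul(-2, 14))), -38) = Mul(Mul(98, 14, Add(29, -28)), -38) = Mul(Mul(98, 14, 1), -38) = Mul(1372, -38) = -52136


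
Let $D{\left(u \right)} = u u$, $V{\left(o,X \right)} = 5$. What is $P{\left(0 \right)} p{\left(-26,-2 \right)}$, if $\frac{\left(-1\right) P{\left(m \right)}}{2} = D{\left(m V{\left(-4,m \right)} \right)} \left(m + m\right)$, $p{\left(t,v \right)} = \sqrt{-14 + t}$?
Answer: $0$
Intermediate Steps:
$D{\left(u \right)} = u^{2}$
$P{\left(m \right)} = - 100 m^{3}$ ($P{\left(m \right)} = - 2 \left(m 5\right)^{2} \left(m + m\right) = - 2 \left(5 m\right)^{2} \cdot 2 m = - 2 \cdot 25 m^{2} \cdot 2 m = - 2 \cdot 50 m^{3} = - 100 m^{3}$)
$P{\left(0 \right)} p{\left(-26,-2 \right)} = - 100 \cdot 0^{3} \sqrt{-14 - 26} = \left(-100\right) 0 \sqrt{-40} = 0 \cdot 2 i \sqrt{10} = 0$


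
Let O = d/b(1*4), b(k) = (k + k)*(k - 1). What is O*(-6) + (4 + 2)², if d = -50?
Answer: 97/2 ≈ 48.500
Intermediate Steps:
b(k) = 2*k*(-1 + k) (b(k) = (2*k)*(-1 + k) = 2*k*(-1 + k))
O = -25/12 (O = -50*1/(8*(-1 + 1*4)) = -50*1/(8*(-1 + 4)) = -50/(2*4*3) = -50/24 = -50*1/24 = -25/12 ≈ -2.0833)
O*(-6) + (4 + 2)² = -25/12*(-6) + (4 + 2)² = 25/2 + 6² = 25/2 + 36 = 97/2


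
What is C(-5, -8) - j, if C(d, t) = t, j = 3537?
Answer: -3545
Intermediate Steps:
C(-5, -8) - j = -8 - 1*3537 = -8 - 3537 = -3545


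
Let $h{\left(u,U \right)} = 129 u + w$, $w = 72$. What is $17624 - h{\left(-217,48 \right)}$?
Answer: $45545$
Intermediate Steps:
$h{\left(u,U \right)} = 72 + 129 u$ ($h{\left(u,U \right)} = 129 u + 72 = 72 + 129 u$)
$17624 - h{\left(-217,48 \right)} = 17624 - \left(72 + 129 \left(-217\right)\right) = 17624 - \left(72 - 27993\right) = 17624 - -27921 = 17624 + 27921 = 45545$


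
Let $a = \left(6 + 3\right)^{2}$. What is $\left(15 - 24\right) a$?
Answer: $-729$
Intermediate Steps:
$a = 81$ ($a = 9^{2} = 81$)
$\left(15 - 24\right) a = \left(15 - 24\right) 81 = \left(-9\right) 81 = -729$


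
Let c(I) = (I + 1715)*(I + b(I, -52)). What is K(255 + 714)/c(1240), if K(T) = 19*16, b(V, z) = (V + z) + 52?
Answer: 19/458025 ≈ 4.1482e-5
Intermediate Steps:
b(V, z) = 52 + V + z
K(T) = 304
c(I) = 2*I*(1715 + I) (c(I) = (I + 1715)*(I + (52 + I - 52)) = (1715 + I)*(I + I) = (1715 + I)*(2*I) = 2*I*(1715 + I))
K(255 + 714)/c(1240) = 304/((2*1240*(1715 + 1240))) = 304/((2*1240*2955)) = 304/7328400 = 304*(1/7328400) = 19/458025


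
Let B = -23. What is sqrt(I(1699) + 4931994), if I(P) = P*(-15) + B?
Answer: sqrt(4906486) ≈ 2215.1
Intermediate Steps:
I(P) = -23 - 15*P (I(P) = P*(-15) - 23 = -15*P - 23 = -23 - 15*P)
sqrt(I(1699) + 4931994) = sqrt((-23 - 15*1699) + 4931994) = sqrt((-23 - 25485) + 4931994) = sqrt(-25508 + 4931994) = sqrt(4906486)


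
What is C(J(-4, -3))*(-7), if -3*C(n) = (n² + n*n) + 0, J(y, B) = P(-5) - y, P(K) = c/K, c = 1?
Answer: 5054/75 ≈ 67.387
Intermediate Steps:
P(K) = 1/K
J(y, B) = -⅕ - y (J(y, B) = 1/(-5) - y = -⅕ - y)
C(n) = -2*n²/3 (C(n) = -((n² + n*n) + 0)/3 = -((n² + n²) + 0)/3 = -(2*n² + 0)/3 = -2*n²/3)
C(J(-4, -3))*(-7) = -2*(-⅕ - 1*(-4))²/3*(-7) = -2*(-⅕ + 4)²/3*(-7) = -2*(19/5)²/3*(-7) = -⅔*361/25*(-7) = -722/75*(-7) = 5054/75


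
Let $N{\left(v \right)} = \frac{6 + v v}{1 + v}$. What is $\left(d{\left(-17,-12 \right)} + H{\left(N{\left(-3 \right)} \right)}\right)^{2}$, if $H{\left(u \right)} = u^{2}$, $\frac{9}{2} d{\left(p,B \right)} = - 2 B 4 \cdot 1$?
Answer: $\frac{866761}{144} \approx 6019.2$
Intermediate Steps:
$N{\left(v \right)} = \frac{6 + v^{2}}{1 + v}$
$d{\left(p,B \right)} = - \frac{16 B}{9}$ ($d{\left(p,B \right)} = \frac{2 - 2 B 4 \cdot 1}{9} = \frac{2 - 8 B 1}{9} = \frac{2 \left(- 8 B\right)}{9} = - \frac{16 B}{9}$)
$\left(d{\left(-17,-12 \right)} + H{\left(N{\left(-3 \right)} \right)}\right)^{2} = \left(\left(- \frac{16}{9}\right) \left(-12\right) + \left(\frac{6 + \left(-3\right)^{2}}{1 - 3}\right)^{2}\right)^{2} = \left(\frac{64}{3} + \left(\frac{6 + 9}{-2}\right)^{2}\right)^{2} = \left(\frac{64}{3} + \left(\left(- \frac{1}{2}\right) 15\right)^{2}\right)^{2} = \left(\frac{64}{3} + \left(- \frac{15}{2}\right)^{2}\right)^{2} = \left(\frac{64}{3} + \frac{225}{4}\right)^{2} = \left(\frac{931}{12}\right)^{2} = \frac{866761}{144}$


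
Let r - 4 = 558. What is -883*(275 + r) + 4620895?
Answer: 3881824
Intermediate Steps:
r = 562 (r = 4 + 558 = 562)
-883*(275 + r) + 4620895 = -883*(275 + 562) + 4620895 = -883*837 + 4620895 = -739071 + 4620895 = 3881824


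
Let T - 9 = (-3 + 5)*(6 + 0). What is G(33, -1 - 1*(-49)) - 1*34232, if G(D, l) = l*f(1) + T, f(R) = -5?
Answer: -34451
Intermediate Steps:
T = 21 (T = 9 + (-3 + 5)*(6 + 0) = 9 + 2*6 = 9 + 12 = 21)
G(D, l) = 21 - 5*l (G(D, l) = l*(-5) + 21 = -5*l + 21 = 21 - 5*l)
G(33, -1 - 1*(-49)) - 1*34232 = (21 - 5*(-1 - 1*(-49))) - 1*34232 = (21 - 5*(-1 + 49)) - 34232 = (21 - 5*48) - 34232 = (21 - 240) - 34232 = -219 - 34232 = -34451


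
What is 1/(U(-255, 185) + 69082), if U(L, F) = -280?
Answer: 1/68802 ≈ 1.4534e-5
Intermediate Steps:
1/(U(-255, 185) + 69082) = 1/(-280 + 69082) = 1/68802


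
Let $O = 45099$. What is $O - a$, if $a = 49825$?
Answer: $-4726$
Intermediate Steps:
$O - a = 45099 - 49825 = -4726$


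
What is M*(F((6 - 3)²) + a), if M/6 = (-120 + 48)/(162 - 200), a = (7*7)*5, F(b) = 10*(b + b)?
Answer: 91800/19 ≈ 4831.6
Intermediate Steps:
F(b) = 20*b (F(b) = 10*(2*b) = 20*b)
a = 245 (a = 49*5 = 245)
M = 216/19 (M = 6*((-120 + 48)/(162 - 200)) = 6*(-72/(-38)) = 6*(-72*(-1/38)) = 6*(36/19) = 216/19 ≈ 11.368)
M*(F((6 - 3)²) + a) = 216*(20*(6 - 3)² + 245)/19 = 216*(20*3² + 245)/19 = 216*(20*9 + 245)/19 = 216*(180 + 245)/19 = (216/19)*425 = 91800/19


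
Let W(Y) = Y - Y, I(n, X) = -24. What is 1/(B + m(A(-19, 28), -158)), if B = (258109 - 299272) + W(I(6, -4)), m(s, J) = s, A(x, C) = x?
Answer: -1/41182 ≈ -2.4282e-5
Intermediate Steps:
W(Y) = 0
B = -41163 (B = (258109 - 299272) + 0 = -41163 + 0 = -41163)
1/(B + m(A(-19, 28), -158)) = 1/(-41163 - 19) = 1/(-41182) = -1/41182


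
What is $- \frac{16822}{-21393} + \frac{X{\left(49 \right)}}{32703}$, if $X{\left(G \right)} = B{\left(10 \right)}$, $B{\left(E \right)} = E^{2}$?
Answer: $\frac{184089722}{233205093} \approx 0.78939$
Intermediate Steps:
$X{\left(G \right)} = 100$ ($X{\left(G \right)} = 10^{2} = 100$)
$- \frac{16822}{-21393} + \frac{X{\left(49 \right)}}{32703} = - \frac{16822}{-21393} + \frac{100}{32703} = \left(-16822\right) \left(- \frac{1}{21393}\right) + 100 \cdot \frac{1}{32703} = \frac{16822}{21393} + \frac{100}{32703} = \frac{184089722}{233205093}$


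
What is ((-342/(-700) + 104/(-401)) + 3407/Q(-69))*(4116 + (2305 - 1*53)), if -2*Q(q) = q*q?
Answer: -2557321200496/334103175 ≈ -7654.3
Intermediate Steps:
Q(q) = -q**2/2 (Q(q) = -q*q/2 = -q**2/2)
((-342/(-700) + 104/(-401)) + 3407/Q(-69))*(4116 + (2305 - 1*53)) = ((-342/(-700) + 104/(-401)) + 3407/((-1/2*(-69)**2)))*(4116 + (2305 - 1*53)) = ((-342*(-1/700) + 104*(-1/401)) + 3407/((-1/2*4761)))*(4116 + (2305 - 53)) = ((171/350 - 104/401) + 3407/(-4761/2))*(4116 + 2252) = (32171/140350 + 3407*(-2/4761))*6368 = (32171/140350 - 6814/4761)*6368 = -803178769/668206350*6368 = -2557321200496/334103175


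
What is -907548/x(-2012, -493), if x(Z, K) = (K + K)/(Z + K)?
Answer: -1136703870/493 ≈ -2.3057e+6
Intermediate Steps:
x(Z, K) = 2*K/(K + Z) (x(Z, K) = (2*K)/(K + Z) = 2*K/(K + Z))
-907548/x(-2012, -493) = -907548/(2*(-493)/(-493 - 2012)) = -907548/(2*(-493)/(-2505)) = -907548/(2*(-493)*(-1/2505)) = -907548/986/2505 = -907548*2505/986 = -1136703870/493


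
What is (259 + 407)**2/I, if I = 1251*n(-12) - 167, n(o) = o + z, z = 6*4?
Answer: 443556/14845 ≈ 29.879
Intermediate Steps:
z = 24
n(o) = 24 + o (n(o) = o + 24 = 24 + o)
I = 14845 (I = 1251*(24 - 12) - 167 = 1251*12 - 167 = 15012 - 167 = 14845)
(259 + 407)**2/I = (259 + 407)**2/14845 = 666**2*(1/14845) = 443556*(1/14845) = 443556/14845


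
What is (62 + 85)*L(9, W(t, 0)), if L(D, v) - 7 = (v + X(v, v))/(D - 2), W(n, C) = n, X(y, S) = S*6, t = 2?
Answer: 1323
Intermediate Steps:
X(y, S) = 6*S
L(D, v) = 7 + 7*v/(-2 + D) (L(D, v) = 7 + (v + 6*v)/(D - 2) = 7 + (7*v)/(-2 + D) = 7 + 7*v/(-2 + D))
(62 + 85)*L(9, W(t, 0)) = (62 + 85)*(7*(-2 + 9 + 2)/(-2 + 9)) = 147*(7*9/7) = 147*(7*(⅐)*9) = 147*9 = 1323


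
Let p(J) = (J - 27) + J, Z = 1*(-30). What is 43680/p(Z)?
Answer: -14560/29 ≈ -502.07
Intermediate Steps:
Z = -30
p(J) = -27 + 2*J (p(J) = (-27 + J) + J = -27 + 2*J)
43680/p(Z) = 43680/(-27 + 2*(-30)) = 43680/(-27 - 60) = 43680/(-87) = 43680*(-1/87) = -14560/29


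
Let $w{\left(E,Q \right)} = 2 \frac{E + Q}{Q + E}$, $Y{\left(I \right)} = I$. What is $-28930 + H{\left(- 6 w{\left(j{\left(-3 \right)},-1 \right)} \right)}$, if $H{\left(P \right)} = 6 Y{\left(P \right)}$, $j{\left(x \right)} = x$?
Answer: $-29002$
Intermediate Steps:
$w{\left(E,Q \right)} = 2$ ($w{\left(E,Q \right)} = 2 \frac{E + Q}{E + Q} = 2 \cdot 1 = 2$)
$H{\left(P \right)} = 6 P$
$-28930 + H{\left(- 6 w{\left(j{\left(-3 \right)},-1 \right)} \right)} = -28930 + 6 \left(\left(-6\right) 2\right) = -28930 + 6 \left(-12\right) = -28930 - 72 = -29002$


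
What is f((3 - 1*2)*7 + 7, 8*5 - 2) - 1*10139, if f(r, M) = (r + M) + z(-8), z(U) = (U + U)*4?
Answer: -10151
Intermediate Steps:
z(U) = 8*U (z(U) = (2*U)*4 = 8*U)
f(r, M) = -64 + M + r (f(r, M) = (r + M) + 8*(-8) = (M + r) - 64 = -64 + M + r)
f((3 - 1*2)*7 + 7, 8*5 - 2) - 1*10139 = (-64 + (8*5 - 2) + ((3 - 1*2)*7 + 7)) - 1*10139 = (-64 + (40 - 2) + ((3 - 2)*7 + 7)) - 10139 = (-64 + 38 + (1*7 + 7)) - 10139 = (-64 + 38 + (7 + 7)) - 10139 = (-64 + 38 + 14) - 10139 = -12 - 10139 = -10151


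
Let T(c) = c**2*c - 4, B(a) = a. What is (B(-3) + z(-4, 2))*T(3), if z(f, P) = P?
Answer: -23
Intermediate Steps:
T(c) = -4 + c**3 (T(c) = c**3 - 4 = -4 + c**3)
(B(-3) + z(-4, 2))*T(3) = (-3 + 2)*(-4 + 3**3) = -(-4 + 27) = -1*23 = -23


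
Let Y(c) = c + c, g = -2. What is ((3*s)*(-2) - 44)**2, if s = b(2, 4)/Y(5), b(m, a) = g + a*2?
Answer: 56644/25 ≈ 2265.8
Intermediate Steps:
b(m, a) = -2 + 2*a (b(m, a) = -2 + a*2 = -2 + 2*a)
Y(c) = 2*c
s = 3/5 (s = (-2 + 2*4)/((2*5)) = (-2 + 8)/10 = 6*(1/10) = 3/5 ≈ 0.60000)
((3*s)*(-2) - 44)**2 = ((3*(3/5))*(-2) - 44)**2 = ((9/5)*(-2) - 44)**2 = (-18/5 - 44)**2 = (-238/5)**2 = 56644/25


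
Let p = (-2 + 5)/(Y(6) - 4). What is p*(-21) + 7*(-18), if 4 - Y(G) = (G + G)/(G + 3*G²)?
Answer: 945/2 ≈ 472.50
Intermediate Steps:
Y(G) = 4 - 2*G/(G + 3*G²) (Y(G) = 4 - (G + G)/(G + 3*G²) = 4 - 2*G/(G + 3*G²))
p = -57/2 (p = (-2 + 5)/(2*(1 + 6*6)/(1 + 3*6) - 4) = 3/(2*(1 + 36)/(1 + 18) - 4) = 3/(2*37/19 - 4) = 3/(2*(1/19)*37 - 4) = 3/(74/19 - 4) = 3/(-2/19) = 3*(-19/2) = -57/2 ≈ -28.500)
p*(-21) + 7*(-18) = -57/2*(-21) + 7*(-18) = 1197/2 - 126 = 945/2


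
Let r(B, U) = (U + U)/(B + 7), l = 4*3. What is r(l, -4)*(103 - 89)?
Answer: -112/19 ≈ -5.8947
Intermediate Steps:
l = 12
r(B, U) = 2*U/(7 + B) (r(B, U) = (2*U)/(7 + B) = 2*U/(7 + B))
r(l, -4)*(103 - 89) = (2*(-4)/(7 + 12))*(103 - 89) = (2*(-4)/19)*14 = (2*(-4)*(1/19))*14 = -8/19*14 = -112/19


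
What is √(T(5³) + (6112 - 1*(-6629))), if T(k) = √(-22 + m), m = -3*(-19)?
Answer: √(12741 + √35) ≈ 112.90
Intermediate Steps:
m = 57
T(k) = √35 (T(k) = √(-22 + 57) = √35)
√(T(5³) + (6112 - 1*(-6629))) = √(√35 + (6112 - 1*(-6629))) = √(√35 + (6112 + 6629)) = √(√35 + 12741) = √(12741 + √35)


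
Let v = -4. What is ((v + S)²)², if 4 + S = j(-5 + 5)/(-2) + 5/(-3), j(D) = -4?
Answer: 279841/81 ≈ 3454.8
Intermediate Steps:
S = -11/3 (S = -4 + (-4/(-2) + 5/(-3)) = -4 + (-4*(-½) + 5*(-⅓)) = -4 + (2 - 5/3) = -4 + ⅓ = -11/3 ≈ -3.6667)
((v + S)²)² = ((-4 - 11/3)²)² = ((-23/3)²)² = (529/9)² = 279841/81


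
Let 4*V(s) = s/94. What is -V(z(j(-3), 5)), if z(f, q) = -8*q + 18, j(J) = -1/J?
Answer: 11/188 ≈ 0.058511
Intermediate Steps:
z(f, q) = 18 - 8*q
V(s) = s/376 (V(s) = (s/94)/4 = s/376)
-V(z(j(-3), 5)) = -(18 - 8*5)/376 = -(18 - 40)/376 = -(-22)/376 = -1*(-11/188) = 11/188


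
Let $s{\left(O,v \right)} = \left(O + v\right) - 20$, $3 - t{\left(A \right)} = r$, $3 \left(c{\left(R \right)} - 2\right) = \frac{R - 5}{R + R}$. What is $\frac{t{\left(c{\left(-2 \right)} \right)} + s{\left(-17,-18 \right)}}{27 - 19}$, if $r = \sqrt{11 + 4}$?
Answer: $- \frac{13}{2} - \frac{\sqrt{15}}{8} \approx -6.9841$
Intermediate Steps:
$r = \sqrt{15} \approx 3.873$
$c{\left(R \right)} = 2 + \frac{-5 + R}{6 R}$ ($c{\left(R \right)} = 2 + \frac{\left(R - 5\right) \frac{1}{R + R}}{3} = 2 + \frac{\left(-5 + R\right) \frac{1}{2 R}}{3} = 2 + \frac{\frac{1}{2} \frac{1}{R} \left(-5 + R\right)}{3} = 2 + \frac{-5 + R}{6 R}$)
$t{\left(A \right)} = 3 - \sqrt{15}$
$s{\left(O,v \right)} = -20 + O + v$
$\frac{t{\left(c{\left(-2 \right)} \right)} + s{\left(-17,-18 \right)}}{27 - 19} = \frac{\left(3 - \sqrt{15}\right) - 55}{27 - 19} = \frac{\left(3 - \sqrt{15}\right) - 55}{8} = \left(-52 - \sqrt{15}\right) \frac{1}{8} = - \frac{13}{2} - \frac{\sqrt{15}}{8}$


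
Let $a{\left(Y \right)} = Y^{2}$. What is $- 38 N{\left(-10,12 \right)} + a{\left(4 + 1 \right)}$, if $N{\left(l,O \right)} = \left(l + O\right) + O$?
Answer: $-507$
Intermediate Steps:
$N{\left(l,O \right)} = l + 2 O$ ($N{\left(l,O \right)} = \left(O + l\right) + O = l + 2 O$)
$- 38 N{\left(-10,12 \right)} + a{\left(4 + 1 \right)} = - 38 \left(-10 + 2 \cdot 12\right) + \left(4 + 1\right)^{2} = - 38 \left(-10 + 24\right) + 5^{2} = \left(-38\right) 14 + 25 = -532 + 25 = -507$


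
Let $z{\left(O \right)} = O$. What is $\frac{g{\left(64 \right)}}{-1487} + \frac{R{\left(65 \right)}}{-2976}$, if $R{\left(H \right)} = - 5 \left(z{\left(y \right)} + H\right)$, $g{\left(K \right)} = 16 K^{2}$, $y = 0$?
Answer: $- \frac{194551861}{4425312} \approx -43.963$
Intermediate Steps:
$R{\left(H \right)} = - 5 H$ ($R{\left(H \right)} = - 5 \left(0 + H\right) = - 5 H$)
$\frac{g{\left(64 \right)}}{-1487} + \frac{R{\left(65 \right)}}{-2976} = \frac{16 \cdot 64^{2}}{-1487} + \frac{\left(-5\right) 65}{-2976} = 16 \cdot 4096 \left(- \frac{1}{1487}\right) - - \frac{325}{2976} = 65536 \left(- \frac{1}{1487}\right) + \frac{325}{2976} = - \frac{65536}{1487} + \frac{325}{2976} = - \frac{194551861}{4425312}$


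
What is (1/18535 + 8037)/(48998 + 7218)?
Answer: 37241449/260490890 ≈ 0.14297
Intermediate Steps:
(1/18535 + 8037)/(48998 + 7218) = (1/18535 + 8037)/56216 = (148965796/18535)*(1/56216) = 37241449/260490890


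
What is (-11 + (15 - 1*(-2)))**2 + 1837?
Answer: 1873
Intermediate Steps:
(-11 + (15 - 1*(-2)))**2 + 1837 = (-11 + (15 + 2))**2 + 1837 = (-11 + 17)**2 + 1837 = 6**2 + 1837 = 36 + 1837 = 1873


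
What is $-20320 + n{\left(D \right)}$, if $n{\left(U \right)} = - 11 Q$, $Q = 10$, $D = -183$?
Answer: $-20430$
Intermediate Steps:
$n{\left(U \right)} = -110$ ($n{\left(U \right)} = \left(-11\right) 10 = -110$)
$-20320 + n{\left(D \right)} = -20320 - 110 = -20430$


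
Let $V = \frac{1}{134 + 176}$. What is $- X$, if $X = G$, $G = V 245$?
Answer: $- \frac{49}{62} \approx -0.79032$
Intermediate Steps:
$V = \frac{1}{310} \approx 0.0032258$
$G = \frac{49}{62}$ ($G = \frac{1}{310} \cdot 245 = \frac{49}{62} \approx 0.79032$)
$X = \frac{49}{62} \approx 0.79032$
$- X = \left(-1\right) \frac{49}{62} = - \frac{49}{62}$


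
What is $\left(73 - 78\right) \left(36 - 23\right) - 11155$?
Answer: $-11220$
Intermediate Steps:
$\left(73 - 78\right) \left(36 - 23\right) - 11155 = - 5 \left(36 - 23\right) - 11155 = \left(-5\right) 13 - 11155 = -65 - 11155 = -11220$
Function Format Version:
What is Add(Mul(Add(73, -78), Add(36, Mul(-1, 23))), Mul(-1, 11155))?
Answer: -11220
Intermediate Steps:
Add(Mul(Add(73, -78), Add(36, Mul(-1, 23))), Mul(-1, 11155)) = Add(Mul(-5, Add(36, -23)), -11155) = Add(Mul(-5, 13), -11155) = Add(-65, -11155) = -11220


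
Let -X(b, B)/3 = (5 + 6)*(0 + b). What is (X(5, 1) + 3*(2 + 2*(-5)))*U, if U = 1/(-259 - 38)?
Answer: 7/11 ≈ 0.63636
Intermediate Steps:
U = -1/297 (U = 1/(-297) = -1/297 ≈ -0.0033670)
X(b, B) = -33*b (X(b, B) = -3*(5 + 6)*(0 + b) = -33*b)
(X(5, 1) + 3*(2 + 2*(-5)))*U = (-33*5 + 3*(2 + 2*(-5)))*(-1/297) = (-165 + 3*(2 - 10))*(-1/297) = (-165 + 3*(-8))*(-1/297) = (-165 - 24)*(-1/297) = -189*(-1/297) = 7/11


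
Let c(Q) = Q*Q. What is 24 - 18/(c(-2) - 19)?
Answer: 126/5 ≈ 25.200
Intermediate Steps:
c(Q) = Q²
24 - 18/(c(-2) - 19) = 24 - 18/((-2)² - 19) = 24 - 18/(4 - 19) = 24 - 18/(-15) = 24 - 18*(-1/15) = 24 + 6/5 = 126/5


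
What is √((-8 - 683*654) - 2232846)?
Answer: 4*I*√167471 ≈ 1636.9*I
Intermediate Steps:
√((-8 - 683*654) - 2232846) = √((-8 - 446682) - 2232846) = √(-446690 - 2232846) = √(-2679536) = 4*I*√167471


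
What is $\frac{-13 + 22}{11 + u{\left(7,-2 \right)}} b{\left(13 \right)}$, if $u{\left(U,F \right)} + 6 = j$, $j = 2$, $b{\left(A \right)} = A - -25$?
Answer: $\frac{342}{7} \approx 48.857$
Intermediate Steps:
$b{\left(A \right)} = 25 + A$ ($b{\left(A \right)} = A + 25 = 25 + A$)
$u{\left(U,F \right)} = -4$ ($u{\left(U,F \right)} = -6 + 2 = -4$)
$\frac{-13 + 22}{11 + u{\left(7,-2 \right)}} b{\left(13 \right)} = \frac{-13 + 22}{11 - 4} \left(25 + 13\right) = \frac{9}{7} \cdot 38 = \frac{342}{7}$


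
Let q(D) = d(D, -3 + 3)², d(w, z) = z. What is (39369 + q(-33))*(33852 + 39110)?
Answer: 2872440978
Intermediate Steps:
q(D) = 0 (q(D) = (-3 + 3)² = 0² = 0)
(39369 + q(-33))*(33852 + 39110) = (39369 + 0)*(33852 + 39110) = 39369*72962 = 2872440978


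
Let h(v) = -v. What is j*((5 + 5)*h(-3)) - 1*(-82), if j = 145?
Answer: 4432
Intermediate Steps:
j*((5 + 5)*h(-3)) - 1*(-82) = 145*((5 + 5)*(-1*(-3))) - 1*(-82) = 145*(10*3) + 82 = 145*30 + 82 = 4350 + 82 = 4432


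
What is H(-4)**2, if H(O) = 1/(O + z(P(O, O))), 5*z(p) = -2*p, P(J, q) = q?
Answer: 25/144 ≈ 0.17361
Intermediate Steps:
z(p) = -2*p/5 (z(p) = (-2*p)/5 = -2*p/5)
H(O) = 5/(3*O) (H(O) = 1/(O - 2*O/5) = 1/(3*O/5) = 5/(3*O))
H(-4)**2 = ((5/3)/(-4))**2 = ((5/3)*(-1/4))**2 = (-5/12)**2 = 25/144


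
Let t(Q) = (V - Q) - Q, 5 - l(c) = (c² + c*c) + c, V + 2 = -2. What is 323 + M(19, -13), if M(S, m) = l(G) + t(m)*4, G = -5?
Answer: 371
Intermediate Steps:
V = -4 (V = -2 - 2 = -4)
l(c) = 5 - c - 2*c² (l(c) = 5 - ((c² + c*c) + c) = 5 - ((c² + c²) + c) = 5 - (2*c² + c) = 5 - (c + 2*c²) = 5 + (-c - 2*c²) = 5 - c - 2*c²)
t(Q) = -4 - 2*Q (t(Q) = (-4 - Q) - Q = -4 - 2*Q)
M(S, m) = -56 - 8*m (M(S, m) = (5 - 1*(-5) - 2*(-5)²) + (-4 - 2*m)*4 = (5 + 5 - 2*25) + (-16 - 8*m) = (5 + 5 - 50) + (-16 - 8*m) = -40 + (-16 - 8*m) = -56 - 8*m)
323 + M(19, -13) = 323 + (-56 - 8*(-13)) = 323 + (-56 + 104) = 323 + 48 = 371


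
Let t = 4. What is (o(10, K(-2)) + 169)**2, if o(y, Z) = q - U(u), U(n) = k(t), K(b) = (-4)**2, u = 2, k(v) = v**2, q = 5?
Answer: 24964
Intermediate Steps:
K(b) = 16
U(n) = 16 (U(n) = 4**2 = 16)
o(y, Z) = -11 (o(y, Z) = 5 - 1*16 = 5 - 16 = -11)
(o(10, K(-2)) + 169)**2 = (-11 + 169)**2 = 158**2 = 24964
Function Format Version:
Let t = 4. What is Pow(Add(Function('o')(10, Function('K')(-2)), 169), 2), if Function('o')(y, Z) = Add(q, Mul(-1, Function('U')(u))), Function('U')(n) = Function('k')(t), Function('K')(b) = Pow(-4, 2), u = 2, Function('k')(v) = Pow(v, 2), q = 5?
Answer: 24964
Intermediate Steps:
Function('K')(b) = 16
Function('U')(n) = 16 (Function('U')(n) = Pow(4, 2) = 16)
Function('o')(y, Z) = -11 (Function('o')(y, Z) = Add(5, Mul(-1, 16)) = Add(5, -16) = -11)
Pow(Add(Function('o')(10, Function('K')(-2)), 169), 2) = Pow(Add(-11, 169), 2) = Pow(158, 2) = 24964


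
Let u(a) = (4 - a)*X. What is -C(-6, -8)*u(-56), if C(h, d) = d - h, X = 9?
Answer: 1080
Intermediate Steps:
u(a) = 36 - 9*a (u(a) = (4 - a)*9 = 36 - 9*a)
-C(-6, -8)*u(-56) = -(-8 - 1*(-6))*(36 - 9*(-56)) = -(-8 + 6)*(36 + 504) = -(-2)*540 = -1*(-1080) = 1080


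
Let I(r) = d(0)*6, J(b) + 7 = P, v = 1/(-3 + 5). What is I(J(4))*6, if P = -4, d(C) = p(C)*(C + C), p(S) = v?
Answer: 0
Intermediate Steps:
v = 1/2 ≈ 0.50000
p(S) = 1/2
d(C) = C (d(C) = (C + C)/2 = (2*C)/2 = C)
J(b) = -11 (J(b) = -7 - 4 = -11)
I(r) = 0 (I(r) = 0*6 = 0)
I(J(4))*6 = 0*6 = 0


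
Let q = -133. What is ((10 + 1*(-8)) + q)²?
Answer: 17161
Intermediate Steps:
((10 + 1*(-8)) + q)² = ((10 + 1*(-8)) - 133)² = ((10 - 8) - 133)² = (2 - 133)² = (-131)² = 17161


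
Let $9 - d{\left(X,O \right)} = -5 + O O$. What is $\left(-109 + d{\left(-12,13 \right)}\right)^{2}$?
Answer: $69696$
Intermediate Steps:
$d{\left(X,O \right)} = 14 - O^{2}$ ($d{\left(X,O \right)} = 9 - \left(-5 + O O\right) = 9 - \left(-5 + O^{2}\right) = 14 - O^{2}$)
$\left(-109 + d{\left(-12,13 \right)}\right)^{2} = \left(-109 + \left(14 - 13^{2}\right)\right)^{2} = \left(-109 + \left(14 - 169\right)\right)^{2} = \left(-109 - 155\right)^{2} = \left(-264\right)^{2} = 69696$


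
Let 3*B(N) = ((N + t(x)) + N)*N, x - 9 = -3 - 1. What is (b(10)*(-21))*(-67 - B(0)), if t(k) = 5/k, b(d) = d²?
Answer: 140700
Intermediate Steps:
x = 5 (x = 9 + (-3 - 1) = 9 - 4 = 5)
B(N) = N*(1 + 2*N)/3 (B(N) = (((N + 5/5) + N)*N)/3 = (((N + 5*(⅕)) + N)*N)/3 = (((N + 1) + N)*N)/3 = (((1 + N) + N)*N)/3 = ((1 + 2*N)*N)/3 = (N*(1 + 2*N))/3 = N*(1 + 2*N)/3)
(b(10)*(-21))*(-67 - B(0)) = (10²*(-21))*(-67 - 0*(1 + 2*0)/3) = (100*(-21))*(-67 - 0*(1 + 0)/3) = -2100*(-67 - 0/3) = -2100*(-67 - 1*0) = -2100*(-67 + 0) = -2100*(-67) = 140700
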